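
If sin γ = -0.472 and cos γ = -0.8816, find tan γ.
tan γ = sin γ / cos γ = 0.5354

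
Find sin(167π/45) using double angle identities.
sin(167π/45) = 2 sin 167π/90 cos 167π/90 = -0.788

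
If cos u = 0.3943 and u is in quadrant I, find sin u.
sin u = 0.919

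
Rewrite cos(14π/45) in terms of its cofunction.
cos(14π/45) = sin(π/2 - 14π/45) = sin(17π/90)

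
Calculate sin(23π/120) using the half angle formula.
sin(23π/120) = √((1 - cos 23π/60)/2) = 0.5664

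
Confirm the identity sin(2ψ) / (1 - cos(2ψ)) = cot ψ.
LHS = 2 sin ψ cos ψ / (2sin²ψ) = cos ψ/sin ψ = cot ψ = RHS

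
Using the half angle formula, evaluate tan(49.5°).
tan(49.5°) = sin 99° / (1 + cos 99°) = 1.171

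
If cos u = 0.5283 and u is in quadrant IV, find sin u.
sin u = -0.8491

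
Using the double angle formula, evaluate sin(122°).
sin(122°) = 2 sin 61° cos 61° = 0.848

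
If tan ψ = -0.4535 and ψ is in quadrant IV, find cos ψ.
cos ψ = 0.9107 (using tan²ψ + 1 = sec²ψ)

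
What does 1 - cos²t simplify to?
1 - cos²t = sin²t (using Pythagorean identity)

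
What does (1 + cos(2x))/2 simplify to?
(1 + cos(2x))/2 = cos²x (using Power reduction)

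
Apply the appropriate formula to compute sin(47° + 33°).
sin(47° + 33°) = sin 47° cos 33° + cos 47° sin 33° = 0.9848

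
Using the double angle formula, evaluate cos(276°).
cos(276°) = cos²138° - sin²138° = 0.1045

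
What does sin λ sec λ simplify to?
sin λ sec λ = tan λ (using Reciprocal + quotient)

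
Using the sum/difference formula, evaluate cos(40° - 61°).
cos(40° - 61°) = cos 40° cos 61° + sin 40° sin 61° = 0.9336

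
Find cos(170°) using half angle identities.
cos(170°) = -√((1 + cos 340°)/2) = -0.9848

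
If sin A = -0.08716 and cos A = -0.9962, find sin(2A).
sin(2A) = 2 sin A cos A = 0.1737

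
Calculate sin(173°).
sin(173°) = 0.1219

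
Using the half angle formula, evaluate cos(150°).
cos(150°) = -√((1 + cos 300°)/2) = -√3/2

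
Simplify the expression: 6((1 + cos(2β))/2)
6((1 + cos(2β))/2) = 6(cos²β) (using Power reduction)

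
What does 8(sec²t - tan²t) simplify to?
8(sec²t - tan²t) = 8 (using Pythagorean identity)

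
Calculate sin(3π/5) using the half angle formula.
sin(3π/5) = √((1 - cos 6π/5)/2) = 0.9511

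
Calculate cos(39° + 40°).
cos(39° + 40°) = cos 39° cos 40° - sin 39° sin 40° = 0.1908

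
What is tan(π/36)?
tan(π/36) = 0.08749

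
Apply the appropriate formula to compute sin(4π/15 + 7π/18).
sin(4π/15 + 7π/18) = sin 4π/15 cos 7π/18 + cos 4π/15 sin 7π/18 = 0.8829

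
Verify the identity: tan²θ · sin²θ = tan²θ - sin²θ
RHS = sin²θ/cos²θ - sin²θ = sin²θ(1/cos²θ - 1) = sin²θ · (1 - cos²θ)/cos²θ = sin²θ · sin²θ/cos²θ = sin²θ · tan²θ = LHS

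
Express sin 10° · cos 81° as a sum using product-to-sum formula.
sin 10° cos 81° = (1/2)[sin(10°+81°) + sin(10°-81°)]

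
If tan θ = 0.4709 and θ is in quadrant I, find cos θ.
cos θ = 0.9047 (using tan²θ + 1 = sec²θ)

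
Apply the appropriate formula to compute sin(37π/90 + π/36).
sin(37π/90 + π/36) = sin 37π/90 cos π/36 + cos 37π/90 sin π/36 = 0.9816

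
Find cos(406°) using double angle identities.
cos(406°) = cos²203° - sin²203° = 0.6947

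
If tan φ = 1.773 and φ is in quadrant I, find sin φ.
sin φ = 0.871 (using tan²φ + 1 = sec²φ)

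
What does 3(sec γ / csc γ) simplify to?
3(sec γ / csc γ) = 3(tan γ) (using Reciprocal identities)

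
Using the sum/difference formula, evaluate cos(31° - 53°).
cos(31° - 53°) = cos 31° cos 53° + sin 31° sin 53° = 0.9272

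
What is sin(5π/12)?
sin(5π/12) = (√6+√2)/4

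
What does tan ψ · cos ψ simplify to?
tan ψ · cos ψ = sin ψ (using Quotient identity)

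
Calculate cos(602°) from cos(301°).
cos(602°) = 1 - 2sin²301° = -0.4695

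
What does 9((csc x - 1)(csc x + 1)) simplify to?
9((csc x - 1)(csc x + 1)) = 9(cot²x) (using Diff. of squares)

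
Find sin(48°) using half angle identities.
sin(48°) = √((1 - cos 96°)/2) = 0.7431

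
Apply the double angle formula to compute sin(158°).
sin(158°) = 2 sin 79° cos 79° = 0.3746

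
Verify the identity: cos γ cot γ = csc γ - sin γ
RHS = 1/sin γ - sin γ = (1 - sin²γ)/sin γ = cos²γ/sin γ = cos γ · (cos γ/sin γ) = cos γ cot γ = LHS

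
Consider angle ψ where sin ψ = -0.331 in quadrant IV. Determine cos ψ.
cos ψ = √(1 - sin²ψ) = 0.9436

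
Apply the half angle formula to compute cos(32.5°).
cos(32.5°) = √((1 + cos 65°)/2) = 0.8434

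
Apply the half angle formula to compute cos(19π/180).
cos(19π/180) = √((1 + cos 19π/90)/2) = 0.9455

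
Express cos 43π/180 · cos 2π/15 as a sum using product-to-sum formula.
cos 43π/180 cos 2π/15 = (1/2)[cos(43π/180-2π/15) + cos(43π/180+2π/15)]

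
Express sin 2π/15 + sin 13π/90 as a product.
sin 2π/15 + sin 13π/90 = 2 sin(5π/36) cos(-π/180)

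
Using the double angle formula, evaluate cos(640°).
cos(640°) = cos²320° - sin²320° = 0.1736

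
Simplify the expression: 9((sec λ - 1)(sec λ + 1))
9((sec λ - 1)(sec λ + 1)) = 9(tan²λ) (using Diff. of squares)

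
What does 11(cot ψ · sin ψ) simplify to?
11(cot ψ · sin ψ) = 11(cos ψ) (using Quotient identity)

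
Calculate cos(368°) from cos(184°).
cos(368°) = cos²184° - sin²184° = 0.9903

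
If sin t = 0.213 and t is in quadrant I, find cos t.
cos t = 0.9771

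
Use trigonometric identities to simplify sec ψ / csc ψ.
sec ψ / csc ψ = tan ψ (using Reciprocal identities)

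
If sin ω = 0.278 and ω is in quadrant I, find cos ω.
cos ω = 0.9606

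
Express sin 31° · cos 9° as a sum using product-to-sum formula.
sin 31° cos 9° = (1/2)[sin(31°+9°) + sin(31°-9°)]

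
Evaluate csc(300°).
csc(300°) = -2√3/3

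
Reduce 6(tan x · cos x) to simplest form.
6(tan x · cos x) = 6(sin x) (using Quotient identity)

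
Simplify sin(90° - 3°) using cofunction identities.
sin(90° - 3°) = cos(3°)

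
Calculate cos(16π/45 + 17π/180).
cos(16π/45 + 17π/180) = cos 16π/45 cos 17π/180 - sin 16π/45 sin 17π/180 = 0.1564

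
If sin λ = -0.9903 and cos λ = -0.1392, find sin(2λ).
sin(2λ) = 2 sin λ cos λ = 0.2757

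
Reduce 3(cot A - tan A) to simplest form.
3(cot A - tan A) = 3(2 cot(2A)) (using Double angle)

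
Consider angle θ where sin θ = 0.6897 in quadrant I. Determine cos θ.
cos θ = √(1 - sin²θ) = 0.7241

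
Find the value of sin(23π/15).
sin(23π/15) = -0.9945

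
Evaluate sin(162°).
sin(162°) = 0.309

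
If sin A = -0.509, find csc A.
csc A = 1/sin A = -1.965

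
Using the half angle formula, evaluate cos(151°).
cos(151°) = -√((1 + cos 302°)/2) = -0.8746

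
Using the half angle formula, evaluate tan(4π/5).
tan(4π/5) = sin 8π/5 / (1 + cos 8π/5) = -0.7265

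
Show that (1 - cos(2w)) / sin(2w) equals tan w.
LHS = 2sin²w / (2 sin w cos w) = sin w/cos w = tan w = RHS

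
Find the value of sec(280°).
sec(280°) = 5.759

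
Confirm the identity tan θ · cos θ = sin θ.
LHS = (sin θ/cos θ) · cos θ = sin θ = RHS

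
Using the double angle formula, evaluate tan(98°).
tan(98°) = 2 tan 49° / (1 - tan²49°) = -7.115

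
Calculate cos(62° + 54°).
cos(62° + 54°) = cos 62° cos 54° - sin 62° sin 54° = -0.4384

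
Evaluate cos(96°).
cos(96°) = -0.1045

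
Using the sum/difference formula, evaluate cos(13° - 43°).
cos(13° - 43°) = cos 13° cos 43° + sin 13° sin 43° = √3/2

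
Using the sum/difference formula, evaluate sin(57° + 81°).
sin(57° + 81°) = sin 57° cos 81° + cos 57° sin 81° = 0.6691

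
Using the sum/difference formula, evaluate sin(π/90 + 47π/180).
sin(π/90 + 47π/180) = sin π/90 cos 47π/180 + cos π/90 sin 47π/180 = 0.7547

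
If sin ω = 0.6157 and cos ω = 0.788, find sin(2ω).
sin(2ω) = 2 sin ω cos ω = 0.9703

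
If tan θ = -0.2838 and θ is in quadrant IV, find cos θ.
cos θ = 0.962 (using tan²θ + 1 = sec²θ)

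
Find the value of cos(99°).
cos(99°) = -0.1564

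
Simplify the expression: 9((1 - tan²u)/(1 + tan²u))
9((1 - tan²u)/(1 + tan²u)) = 9(cos(2u)) (using Double angle)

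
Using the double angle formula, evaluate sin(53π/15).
sin(53π/15) = 2 sin 53π/30 cos 53π/30 = -0.9945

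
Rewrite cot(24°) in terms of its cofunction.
cot(24°) = tan(90° - 24°) = tan(66°)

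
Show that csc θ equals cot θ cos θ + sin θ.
RHS = cos²θ/sin θ + sin θ = (cos²θ + sin²θ)/sin θ = 1/sin θ = csc θ = LHS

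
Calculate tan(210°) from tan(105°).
tan(210°) = 2 tan 105° / (1 - tan²105°) = √3/3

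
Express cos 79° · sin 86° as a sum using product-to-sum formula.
cos 79° sin 86° = (1/2)[sin(79°+86°) - sin(79°-86°)]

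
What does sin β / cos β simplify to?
sin β / cos β = tan β (using Quotient identity)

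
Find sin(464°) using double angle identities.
sin(464°) = 2 sin 232° cos 232° = 0.9703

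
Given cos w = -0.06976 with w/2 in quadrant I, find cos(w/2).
cos(w/2) = ±√((1 + cos w)/2); positive since w/2 ∈ QI, so cos(w/2) = 0.682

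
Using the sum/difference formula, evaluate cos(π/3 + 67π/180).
cos(π/3 + 67π/180) = cos π/3 cos 67π/180 - sin π/3 sin 67π/180 = -0.6018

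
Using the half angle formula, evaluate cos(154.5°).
cos(154.5°) = -√((1 + cos 309°)/2) = -0.9026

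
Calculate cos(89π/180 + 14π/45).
cos(89π/180 + 14π/45) = cos 89π/180 cos 14π/45 - sin 89π/180 sin 14π/45 = -0.8192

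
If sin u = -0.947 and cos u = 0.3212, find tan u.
tan u = sin u / cos u = -2.948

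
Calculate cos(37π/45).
cos(37π/45) = -0.848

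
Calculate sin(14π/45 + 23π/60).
sin(14π/45 + 23π/60) = sin 14π/45 cos 23π/60 + cos 14π/45 sin 23π/60 = 0.8192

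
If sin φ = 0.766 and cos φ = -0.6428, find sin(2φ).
sin(2φ) = 2 sin φ cos φ = -0.9848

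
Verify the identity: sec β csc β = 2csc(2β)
RHS = 2/sin(2β) = 2/(2 sin β cos β) = 1/(sin β cos β) = (1/cos β)(1/sin β) = sec β csc β = LHS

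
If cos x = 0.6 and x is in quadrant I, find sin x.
sin x = 0.8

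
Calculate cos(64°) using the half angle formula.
cos(64°) = √((1 + cos 128°)/2) = 0.4384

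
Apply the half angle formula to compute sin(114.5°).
sin(114.5°) = √((1 - cos 229°)/2) = 0.91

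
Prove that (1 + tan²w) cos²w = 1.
LHS = sec²w · cos²w = (1/cos²w) · cos²w = 1 = RHS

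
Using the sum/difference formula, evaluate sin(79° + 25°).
sin(79° + 25°) = sin 79° cos 25° + cos 79° sin 25° = 0.9703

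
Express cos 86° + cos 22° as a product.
cos 86° + cos 22° = 2 cos(54°) cos(32°)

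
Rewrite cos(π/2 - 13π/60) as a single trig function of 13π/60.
cos(π/2 - 13π/60) = sin(13π/60)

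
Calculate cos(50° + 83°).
cos(50° + 83°) = cos 50° cos 83° - sin 50° sin 83° = -0.682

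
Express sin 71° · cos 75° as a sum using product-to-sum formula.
sin 71° cos 75° = (1/2)[sin(71°+75°) + sin(71°-75°)]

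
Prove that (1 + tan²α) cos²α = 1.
LHS = sec²α · cos²α = (1/cos²α) · cos²α = 1 = RHS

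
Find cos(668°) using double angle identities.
cos(668°) = cos²334° - sin²334° = 0.6157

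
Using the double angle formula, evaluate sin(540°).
sin(540°) = 2 sin 270° cos 270° = 0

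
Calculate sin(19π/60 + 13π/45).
sin(19π/60 + 13π/45) = sin 19π/60 cos 13π/45 + cos 19π/60 sin 13π/45 = 0.9455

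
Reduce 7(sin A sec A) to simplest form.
7(sin A sec A) = 7(tan A) (using Reciprocal + quotient)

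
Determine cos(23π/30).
cos(23π/30) = -0.7431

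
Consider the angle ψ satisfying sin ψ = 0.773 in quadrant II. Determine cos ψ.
cos ψ = ±√(1 - sin²ψ) = -0.6344 (negative in QII)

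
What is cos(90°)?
cos(90°) = 0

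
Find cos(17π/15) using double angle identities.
cos(17π/15) = cos²17π/30 - sin²17π/30 = -0.9135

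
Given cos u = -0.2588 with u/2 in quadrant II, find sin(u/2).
sin(u/2) = ±√((1 - cos u)/2); positive since u/2 ∈ QII, so sin(u/2) = 0.7933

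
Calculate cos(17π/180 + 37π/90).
cos(17π/180 + 37π/90) = cos 17π/180 cos 37π/90 - sin 17π/180 sin 37π/90 = -0.01745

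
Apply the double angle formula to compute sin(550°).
sin(550°) = 2 sin 275° cos 275° = -0.1736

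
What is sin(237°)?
sin(237°) = -0.8387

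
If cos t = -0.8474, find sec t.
sec t = 1/cos t = -1.18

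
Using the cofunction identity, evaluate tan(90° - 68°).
tan(90° - 68°) = cot(68°) = 0.404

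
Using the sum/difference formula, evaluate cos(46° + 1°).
cos(46° + 1°) = cos 46° cos 1° - sin 46° sin 1° = 0.682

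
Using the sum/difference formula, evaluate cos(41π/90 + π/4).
cos(41π/90 + π/4) = cos 41π/90 cos π/4 - sin 41π/90 sin π/4 = -0.6018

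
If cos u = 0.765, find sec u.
sec u = 1/cos u = 1.307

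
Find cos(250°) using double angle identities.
cos(250°) = cos²125° - sin²125° = -0.342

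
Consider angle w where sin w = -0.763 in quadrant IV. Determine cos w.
cos w = √(1 - sin²w) = 0.6464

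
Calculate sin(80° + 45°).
sin(80° + 45°) = sin 80° cos 45° + cos 80° sin 45° = 0.8192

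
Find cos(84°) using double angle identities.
cos(84°) = cos²42° - sin²42° = 0.1045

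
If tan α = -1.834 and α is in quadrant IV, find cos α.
cos α = 0.4787 (using tan²α + 1 = sec²α)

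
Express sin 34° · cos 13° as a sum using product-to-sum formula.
sin 34° cos 13° = (1/2)[sin(34°+13°) + sin(34°-13°)]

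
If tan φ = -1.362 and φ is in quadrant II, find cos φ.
cos φ = -0.5918 (using tan²φ + 1 = sec²φ)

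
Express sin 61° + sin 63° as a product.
sin 61° + sin 63° = 2 sin(62°) cos(-1°)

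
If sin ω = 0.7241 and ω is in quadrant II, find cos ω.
cos ω = -0.6897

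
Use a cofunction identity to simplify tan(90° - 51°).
tan(90° - 51°) = cot(51°)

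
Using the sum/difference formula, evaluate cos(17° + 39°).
cos(17° + 39°) = cos 17° cos 39° - sin 17° sin 39° = 0.5592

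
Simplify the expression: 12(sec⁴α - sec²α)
12(sec⁴α - sec²α) = 12(tan⁴α + tan²α) (using Pythagorean)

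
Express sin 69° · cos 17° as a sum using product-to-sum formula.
sin 69° cos 17° = (1/2)[sin(69°+17°) + sin(69°-17°)]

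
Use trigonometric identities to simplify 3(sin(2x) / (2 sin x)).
3(sin(2x) / (2 sin x)) = 3(cos x) (using Double angle)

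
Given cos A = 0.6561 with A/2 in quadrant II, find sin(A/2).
sin(A/2) = ±√((1 - cos A)/2); positive since A/2 ∈ QII, so sin(A/2) = 0.4147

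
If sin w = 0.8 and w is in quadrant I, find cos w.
cos w = 0.6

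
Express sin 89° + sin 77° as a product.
sin 89° + sin 77° = 2 sin(83°) cos(6°)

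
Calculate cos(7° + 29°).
cos(7° + 29°) = cos 7° cos 29° - sin 7° sin 29° = 0.809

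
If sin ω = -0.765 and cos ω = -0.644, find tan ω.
tan ω = sin ω / cos ω = 1.188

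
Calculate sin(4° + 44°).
sin(4° + 44°) = sin 4° cos 44° + cos 4° sin 44° = 0.7431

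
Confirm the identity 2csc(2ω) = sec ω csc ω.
LHS = 2/sin(2ω) = 2/(2 sin ω cos ω) = 1/(sin ω cos ω) = (1/cos ω)(1/sin ω) = sec ω csc ω = RHS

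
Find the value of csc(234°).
csc(234°) = -1.236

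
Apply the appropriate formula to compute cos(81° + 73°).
cos(81° + 73°) = cos 81° cos 73° - sin 81° sin 73° = -0.8988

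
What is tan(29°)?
tan(29°) = 0.5543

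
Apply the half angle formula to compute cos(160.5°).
cos(160.5°) = -√((1 + cos 321°)/2) = -0.9426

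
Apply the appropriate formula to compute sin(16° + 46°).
sin(16° + 46°) = sin 16° cos 46° + cos 16° sin 46° = 0.8829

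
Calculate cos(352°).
cos(352°) = 0.9903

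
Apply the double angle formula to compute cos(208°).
cos(208°) = cos²104° - sin²104° = -0.8829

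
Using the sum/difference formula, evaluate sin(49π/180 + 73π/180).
sin(49π/180 + 73π/180) = sin 49π/180 cos 73π/180 + cos 49π/180 sin 73π/180 = 0.848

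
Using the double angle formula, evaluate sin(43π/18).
sin(43π/18) = 2 sin 43π/36 cos 43π/36 = 0.9397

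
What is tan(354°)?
tan(354°) = -0.1051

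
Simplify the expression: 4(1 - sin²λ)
4(1 - sin²λ) = 4(cos²λ) (using Pythagorean identity)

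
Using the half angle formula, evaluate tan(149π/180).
tan(149π/180) = sin 149π/90 / (1 + cos 149π/90) = -0.6009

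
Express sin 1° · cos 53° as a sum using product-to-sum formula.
sin 1° cos 53° = (1/2)[sin(1°+53°) + sin(1°-53°)]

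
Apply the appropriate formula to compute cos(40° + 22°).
cos(40° + 22°) = cos 40° cos 22° - sin 40° sin 22° = 0.4695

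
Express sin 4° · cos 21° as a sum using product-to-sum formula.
sin 4° cos 21° = (1/2)[sin(4°+21°) + sin(4°-21°)]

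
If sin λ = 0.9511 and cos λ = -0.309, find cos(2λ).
cos(2λ) = cos²λ - sin²λ = -0.8091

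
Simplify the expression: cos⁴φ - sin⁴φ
cos⁴φ - sin⁴φ = cos(2φ) (using Factoring + double angle)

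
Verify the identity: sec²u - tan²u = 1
LHS = 1/cos²u - sin²u/cos²u = (1 - sin²u)/cos²u = cos²u/cos²u = 1 = RHS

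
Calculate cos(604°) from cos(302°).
cos(604°) = cos²302° - sin²302° = -0.4384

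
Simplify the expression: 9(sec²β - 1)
9(sec²β - 1) = 9(tan²β) (using Pythagorean identity)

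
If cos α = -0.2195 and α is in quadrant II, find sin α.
sin α = 0.9756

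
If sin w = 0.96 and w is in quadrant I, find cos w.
cos w = 0.28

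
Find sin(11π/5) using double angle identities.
sin(11π/5) = 2 sin 11π/10 cos 11π/10 = 0.5878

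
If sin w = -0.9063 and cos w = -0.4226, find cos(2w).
cos(2w) = cos²w - sin²w = -0.6428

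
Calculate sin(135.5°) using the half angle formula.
sin(135.5°) = √((1 - cos 271°)/2) = 0.7009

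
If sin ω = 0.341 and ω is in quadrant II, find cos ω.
cos ω = -0.9401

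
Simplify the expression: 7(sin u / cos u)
7(sin u / cos u) = 7(tan u) (using Quotient identity)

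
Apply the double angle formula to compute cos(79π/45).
cos(79π/45) = cos²79π/90 - sin²79π/90 = 0.7193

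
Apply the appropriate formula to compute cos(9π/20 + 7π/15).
cos(9π/20 + 7π/15) = cos 9π/20 cos 7π/15 - sin 9π/20 sin 7π/15 = -(√6+√2)/4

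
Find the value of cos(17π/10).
cos(17π/10) = 0.5878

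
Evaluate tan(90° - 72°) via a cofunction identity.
tan(90° - 72°) = cot(72°) = 0.3249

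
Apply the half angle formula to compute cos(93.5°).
cos(93.5°) = -√((1 + cos 187°)/2) = -0.06105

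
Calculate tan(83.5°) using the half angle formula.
tan(83.5°) = sin 167° / (1 + cos 167°) = 8.777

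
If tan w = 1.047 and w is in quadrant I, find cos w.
cos w = 0.6907 (using tan²w + 1 = sec²w)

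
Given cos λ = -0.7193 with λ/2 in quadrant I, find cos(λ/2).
cos(λ/2) = ±√((1 + cos λ)/2); positive since λ/2 ∈ QI, so cos(λ/2) = 0.3746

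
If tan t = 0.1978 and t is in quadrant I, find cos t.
cos t = 0.981 (using tan²t + 1 = sec²t)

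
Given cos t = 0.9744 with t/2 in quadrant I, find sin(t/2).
sin(t/2) = ±√((1 - cos t)/2); positive since t/2 ∈ QI, so sin(t/2) = 0.1131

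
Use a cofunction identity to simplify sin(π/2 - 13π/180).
sin(π/2 - 13π/180) = cos(13π/180)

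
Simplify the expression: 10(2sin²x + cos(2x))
10(2sin²x + cos(2x)) = 10 (using Double angle)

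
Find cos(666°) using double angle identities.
cos(666°) = 1 - 2sin²333° = 0.5878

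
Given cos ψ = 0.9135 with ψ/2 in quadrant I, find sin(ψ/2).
sin(ψ/2) = ±√((1 - cos ψ)/2); positive since ψ/2 ∈ QI, so sin(ψ/2) = 0.208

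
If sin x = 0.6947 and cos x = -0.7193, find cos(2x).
cos(2x) = cos²x - sin²x = 0.03478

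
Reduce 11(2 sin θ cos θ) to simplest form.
11(2 sin θ cos θ) = 11(sin(2θ)) (using Double angle)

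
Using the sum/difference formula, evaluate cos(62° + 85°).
cos(62° + 85°) = cos 62° cos 85° - sin 62° sin 85° = -0.8387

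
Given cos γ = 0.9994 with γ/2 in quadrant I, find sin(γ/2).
sin(γ/2) = ±√((1 - cos γ)/2); positive since γ/2 ∈ QI, so sin(γ/2) = 0.01732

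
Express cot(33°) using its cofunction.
cot(33°) = tan(90° - 33°) = tan(57°)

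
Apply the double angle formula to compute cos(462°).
cos(462°) = cos²231° - sin²231° = -0.2079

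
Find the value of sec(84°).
sec(84°) = 9.567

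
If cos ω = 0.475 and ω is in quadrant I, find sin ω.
sin ω = 0.88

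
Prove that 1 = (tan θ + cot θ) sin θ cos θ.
RHS = (sin θ/cos θ + cos θ/sin θ) sin θ cos θ = ((sin²θ + cos²θ)/(sin θ cos θ)) · sin θ cos θ = sin²θ + cos²θ = 1 = LHS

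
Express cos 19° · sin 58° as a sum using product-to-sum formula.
cos 19° sin 58° = (1/2)[sin(19°+58°) - sin(19°-58°)]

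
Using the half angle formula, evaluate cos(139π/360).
cos(139π/360) = √((1 + cos 139π/180)/2) = 0.3502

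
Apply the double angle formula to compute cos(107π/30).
cos(107π/30) = cos²107π/60 - sin²107π/60 = 0.2079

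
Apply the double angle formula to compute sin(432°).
sin(432°) = 2 sin 216° cos 216° = 0.9511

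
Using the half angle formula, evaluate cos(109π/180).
cos(109π/180) = -√((1 + cos 109π/90)/2) = -0.3256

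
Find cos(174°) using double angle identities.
cos(174°) = cos²87° - sin²87° = -0.9945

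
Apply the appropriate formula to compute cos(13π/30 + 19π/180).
cos(13π/30 + 19π/180) = cos 13π/30 cos 19π/180 - sin 13π/30 sin 19π/180 = -0.1219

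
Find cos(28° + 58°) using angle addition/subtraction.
cos(28° + 58°) = cos 28° cos 58° - sin 28° sin 58° = 0.06976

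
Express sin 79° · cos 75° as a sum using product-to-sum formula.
sin 79° cos 75° = (1/2)[sin(79°+75°) + sin(79°-75°)]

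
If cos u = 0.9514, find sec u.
sec u = 1/cos u = 1.051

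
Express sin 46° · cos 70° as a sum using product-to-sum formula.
sin 46° cos 70° = (1/2)[sin(46°+70°) + sin(46°-70°)]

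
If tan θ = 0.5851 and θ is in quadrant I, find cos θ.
cos θ = 0.8631 (using tan²θ + 1 = sec²θ)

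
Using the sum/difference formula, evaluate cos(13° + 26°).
cos(13° + 26°) = cos 13° cos 26° - sin 13° sin 26° = 0.7771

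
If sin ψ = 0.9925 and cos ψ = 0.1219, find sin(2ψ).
sin(2ψ) = 2 sin ψ cos ψ = 0.242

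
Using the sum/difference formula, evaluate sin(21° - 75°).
sin(21° - 75°) = sin 21° cos 75° - cos 21° sin 75° = -0.809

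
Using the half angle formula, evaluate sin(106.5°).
sin(106.5°) = √((1 - cos 213°)/2) = 0.9588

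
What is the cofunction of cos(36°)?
cos(36°) = sin(90° - 36°) = sin(54°)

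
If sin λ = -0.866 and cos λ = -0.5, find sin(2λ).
sin(2λ) = 2 sin λ cos λ = 0.866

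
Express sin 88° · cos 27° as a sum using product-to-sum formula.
sin 88° cos 27° = (1/2)[sin(88°+27°) + sin(88°-27°)]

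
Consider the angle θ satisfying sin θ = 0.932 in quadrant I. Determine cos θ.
cos θ = √(1 - sin²θ) = 0.3625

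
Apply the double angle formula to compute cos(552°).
cos(552°) = cos²276° - sin²276° = -0.9781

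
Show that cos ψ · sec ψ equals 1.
LHS = cos ψ · (1/cos ψ) = 1 = RHS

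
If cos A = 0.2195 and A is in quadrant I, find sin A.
sin A = 0.9756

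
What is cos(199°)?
cos(199°) = -0.9455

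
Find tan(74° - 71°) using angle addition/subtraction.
tan(74° - 71°) = (tan 74° - tan 71°)/(1 + tan 74° tan 71°) = 0.05241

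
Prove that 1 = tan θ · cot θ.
RHS = (sin θ/cos θ) · (cos θ/sin θ) = 1 = LHS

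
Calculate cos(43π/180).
cos(43π/180) = 0.7314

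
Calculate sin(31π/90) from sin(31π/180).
sin(31π/90) = 2 sin 31π/180 cos 31π/180 = 0.8829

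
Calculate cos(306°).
cos(306°) = 0.5878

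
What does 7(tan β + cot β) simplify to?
7(tan β + cot β) = 7(sec β csc β) (using Quotient identities)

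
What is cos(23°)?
cos(23°) = 0.9205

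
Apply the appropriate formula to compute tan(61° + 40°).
tan(61° + 40°) = (tan 61° + tan 40°)/(1 - tan 61° tan 40°) = -5.145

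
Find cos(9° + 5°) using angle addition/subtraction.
cos(9° + 5°) = cos 9° cos 5° - sin 9° sin 5° = 0.9703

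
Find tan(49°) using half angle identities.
tan(49°) = sin 98° / (1 + cos 98°) = 1.15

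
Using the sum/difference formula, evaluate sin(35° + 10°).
sin(35° + 10°) = sin 35° cos 10° + cos 35° sin 10° = √2/2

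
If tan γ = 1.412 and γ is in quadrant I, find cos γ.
cos γ = 0.578 (using tan²γ + 1 = sec²γ)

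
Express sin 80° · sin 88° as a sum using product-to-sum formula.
sin 80° sin 88° = (1/2)[cos(80°-88°) - cos(80°+88°)]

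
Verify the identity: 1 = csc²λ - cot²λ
RHS = 1/sin²λ - cos²λ/sin²λ = (1 - cos²λ)/sin²λ = sin²λ/sin²λ = 1 = LHS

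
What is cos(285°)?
cos(285°) = (√6-√2)/4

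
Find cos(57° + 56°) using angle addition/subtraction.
cos(57° + 56°) = cos 57° cos 56° - sin 57° sin 56° = -0.3907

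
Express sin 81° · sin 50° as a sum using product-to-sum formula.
sin 81° sin 50° = (1/2)[cos(81°-50°) - cos(81°+50°)]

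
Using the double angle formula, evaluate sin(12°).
sin(12°) = 2 sin 6° cos 6° = 0.2079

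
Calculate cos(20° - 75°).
cos(20° - 75°) = cos 20° cos 75° + sin 20° sin 75° = 0.5736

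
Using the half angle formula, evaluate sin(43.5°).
sin(43.5°) = √((1 - cos 87°)/2) = 0.6884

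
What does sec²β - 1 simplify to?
sec²β - 1 = tan²β (using Pythagorean identity)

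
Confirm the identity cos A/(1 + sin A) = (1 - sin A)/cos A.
RHS = (1 - sin A)(1 + sin A) / (cos A(1 + sin A)) = (1 - sin²A) / (cos A(1 + sin A)) = cos²A / (cos A(1 + sin A)) = cos A/(1 + sin A) = LHS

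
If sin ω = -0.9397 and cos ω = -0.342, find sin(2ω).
sin(2ω) = 2 sin ω cos ω = 0.6428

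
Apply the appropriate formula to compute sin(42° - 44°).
sin(42° - 44°) = sin 42° cos 44° - cos 42° sin 44° = -0.0349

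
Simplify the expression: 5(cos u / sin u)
5(cos u / sin u) = 5(cot u) (using Quotient identity)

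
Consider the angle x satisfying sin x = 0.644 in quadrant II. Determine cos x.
cos x = ±√(1 - sin²x) = -0.765 (negative in QII)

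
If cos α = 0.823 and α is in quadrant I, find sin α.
sin α = 0.568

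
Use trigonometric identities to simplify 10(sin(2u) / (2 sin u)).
10(sin(2u) / (2 sin u)) = 10(cos u) (using Double angle)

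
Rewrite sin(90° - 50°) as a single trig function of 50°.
sin(90° - 50°) = cos(50°)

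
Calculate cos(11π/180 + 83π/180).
cos(11π/180 + 83π/180) = cos 11π/180 cos 83π/180 - sin 11π/180 sin 83π/180 = -0.06976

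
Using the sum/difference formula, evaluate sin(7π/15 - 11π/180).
sin(7π/15 - 11π/180) = sin 7π/15 cos 11π/180 - cos 7π/15 sin 11π/180 = 0.9563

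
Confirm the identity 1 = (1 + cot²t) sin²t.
RHS = csc²t · sin²t = (1/sin²t) · sin²t = 1 = LHS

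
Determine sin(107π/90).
sin(107π/90) = -0.5592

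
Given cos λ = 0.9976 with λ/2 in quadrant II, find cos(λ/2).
cos(λ/2) = ±√((1 + cos λ)/2); negative since λ/2 ∈ QII, so cos(λ/2) = -0.9994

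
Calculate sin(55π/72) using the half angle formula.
sin(55π/72) = √((1 - cos 55π/36)/2) = 0.6756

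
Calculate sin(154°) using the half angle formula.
sin(154°) = √((1 - cos 308°)/2) = 0.4384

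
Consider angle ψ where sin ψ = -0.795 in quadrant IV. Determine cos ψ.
cos ψ = √(1 - sin²ψ) = 0.6066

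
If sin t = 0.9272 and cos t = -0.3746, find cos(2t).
cos(2t) = cos²t - sin²t = -0.7194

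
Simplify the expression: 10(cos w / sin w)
10(cos w / sin w) = 10(cot w) (using Quotient identity)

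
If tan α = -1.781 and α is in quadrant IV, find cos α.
cos α = 0.4896 (using tan²α + 1 = sec²α)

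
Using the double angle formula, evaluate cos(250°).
cos(250°) = cos²125° - sin²125° = -0.342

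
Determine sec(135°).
sec(135°) = -√2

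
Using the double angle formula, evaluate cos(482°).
cos(482°) = cos²241° - sin²241° = -0.5299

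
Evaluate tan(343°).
tan(343°) = -0.3057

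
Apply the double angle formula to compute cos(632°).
cos(632°) = cos²316° - sin²316° = 0.0349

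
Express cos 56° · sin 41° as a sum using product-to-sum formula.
cos 56° sin 41° = (1/2)[sin(56°+41°) - sin(56°-41°)]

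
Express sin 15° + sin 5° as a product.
sin 15° + sin 5° = 2 sin(10°) cos(5°)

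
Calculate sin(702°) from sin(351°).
sin(702°) = 2 sin 351° cos 351° = -0.309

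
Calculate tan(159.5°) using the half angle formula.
tan(159.5°) = sin 319° / (1 + cos 319°) = -0.3739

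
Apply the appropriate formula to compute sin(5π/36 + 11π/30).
sin(5π/36 + 11π/30) = sin 5π/36 cos 11π/30 + cos 5π/36 sin 11π/30 = 0.9998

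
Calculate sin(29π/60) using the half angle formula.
sin(29π/60) = √((1 - cos 29π/30)/2) = 0.9986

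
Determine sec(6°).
sec(6°) = 1.006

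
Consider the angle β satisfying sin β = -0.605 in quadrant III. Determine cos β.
cos β = ±√(1 - sin²β) = -0.7962 (negative in QIII)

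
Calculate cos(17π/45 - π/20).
cos(17π/45 - π/20) = cos 17π/45 cos π/20 + sin 17π/45 sin π/20 = 0.515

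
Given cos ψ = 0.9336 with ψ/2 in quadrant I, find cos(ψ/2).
cos(ψ/2) = ±√((1 + cos ψ)/2); positive since ψ/2 ∈ QI, so cos(ψ/2) = 0.9833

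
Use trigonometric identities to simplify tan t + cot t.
tan t + cot t = sec t csc t (using Quotient identities)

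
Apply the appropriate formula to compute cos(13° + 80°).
cos(13° + 80°) = cos 13° cos 80° - sin 13° sin 80° = -0.05234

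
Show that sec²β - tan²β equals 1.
LHS = 1/cos²β - sin²β/cos²β = (1 - sin²β)/cos²β = cos²β/cos²β = 1 = RHS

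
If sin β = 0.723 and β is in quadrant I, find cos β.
cos β = 0.6908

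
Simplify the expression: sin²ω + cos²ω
sin²ω + cos²ω = 1 (using Pythagorean identity)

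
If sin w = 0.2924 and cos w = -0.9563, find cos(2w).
cos(2w) = cos²w - sin²w = 0.829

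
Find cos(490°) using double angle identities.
cos(490°) = cos²245° - sin²245° = -0.6428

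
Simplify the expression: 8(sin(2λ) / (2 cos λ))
8(sin(2λ) / (2 cos λ)) = 8(sin λ) (using Double angle)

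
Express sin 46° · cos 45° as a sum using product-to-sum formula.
sin 46° cos 45° = (1/2)[sin(46°+45°) + sin(46°-45°)]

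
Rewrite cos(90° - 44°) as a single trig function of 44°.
cos(90° - 44°) = sin(44°)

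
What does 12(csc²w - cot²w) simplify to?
12(csc²w - cot²w) = 12 (using Pythagorean identity)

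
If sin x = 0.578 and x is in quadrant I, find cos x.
cos x = 0.816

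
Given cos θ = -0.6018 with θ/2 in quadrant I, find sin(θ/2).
sin(θ/2) = ±√((1 - cos θ)/2); positive since θ/2 ∈ QI, so sin(θ/2) = 0.8949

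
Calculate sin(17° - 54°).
sin(17° - 54°) = sin 17° cos 54° - cos 17° sin 54° = -0.6018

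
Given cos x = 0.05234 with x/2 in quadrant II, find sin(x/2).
sin(x/2) = ±√((1 - cos x)/2); positive since x/2 ∈ QII, so sin(x/2) = 0.6884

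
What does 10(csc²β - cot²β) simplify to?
10(csc²β - cot²β) = 10 (using Pythagorean identity)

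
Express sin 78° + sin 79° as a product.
sin 78° + sin 79° = 2 sin(78.5°) cos(-0.5°)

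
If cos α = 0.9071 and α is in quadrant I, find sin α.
sin α = 0.4209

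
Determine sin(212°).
sin(212°) = -0.5299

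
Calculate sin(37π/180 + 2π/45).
sin(37π/180 + 2π/45) = sin 37π/180 cos 2π/45 + cos 37π/180 sin 2π/45 = √2/2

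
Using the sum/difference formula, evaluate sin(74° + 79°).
sin(74° + 79°) = sin 74° cos 79° + cos 74° sin 79° = 0.454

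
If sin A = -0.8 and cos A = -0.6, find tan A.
tan A = sin A / cos A = 1.333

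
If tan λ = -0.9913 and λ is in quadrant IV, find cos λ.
cos λ = 0.7102 (using tan²λ + 1 = sec²λ)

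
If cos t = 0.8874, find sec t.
sec t = 1/cos t = 1.127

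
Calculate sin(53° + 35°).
sin(53° + 35°) = sin 53° cos 35° + cos 53° sin 35° = 0.9994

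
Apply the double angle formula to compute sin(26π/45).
sin(26π/45) = 2 sin 13π/45 cos 13π/45 = 0.9703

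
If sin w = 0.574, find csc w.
csc w = 1/sin w = 1.742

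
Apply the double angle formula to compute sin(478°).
sin(478°) = 2 sin 239° cos 239° = 0.8829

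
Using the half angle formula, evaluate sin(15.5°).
sin(15.5°) = √((1 - cos 31°)/2) = 0.2672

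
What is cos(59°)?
cos(59°) = 0.515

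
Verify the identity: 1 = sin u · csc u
RHS = sin u · (1/sin u) = 1 = LHS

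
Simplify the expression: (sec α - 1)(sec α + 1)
(sec α - 1)(sec α + 1) = tan²α (using Diff. of squares)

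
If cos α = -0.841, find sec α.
sec α = 1/cos α = -1.189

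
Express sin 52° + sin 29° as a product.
sin 52° + sin 29° = 2 sin(40.5°) cos(11.5°)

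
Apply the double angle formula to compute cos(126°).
cos(126°) = cos²63° - sin²63° = -0.5878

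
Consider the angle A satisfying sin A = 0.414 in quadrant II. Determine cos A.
cos A = ±√(1 - sin²A) = -0.9103 (negative in QII)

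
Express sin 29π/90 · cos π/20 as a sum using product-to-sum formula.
sin 29π/90 cos π/20 = (1/2)[sin(29π/90+π/20) + sin(29π/90-π/20)]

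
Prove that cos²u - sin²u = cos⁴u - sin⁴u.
RHS = (cos²u - sin²u)(cos²u + sin²u) = (cos²u - sin²u) · 1 = cos²u - sin²u = LHS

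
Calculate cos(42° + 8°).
cos(42° + 8°) = cos 42° cos 8° - sin 42° sin 8° = 0.6428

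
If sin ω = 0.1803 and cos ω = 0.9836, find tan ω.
tan ω = sin ω / cos ω = 0.1833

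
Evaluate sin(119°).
sin(119°) = 0.8746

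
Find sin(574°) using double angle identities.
sin(574°) = 2 sin 287° cos 287° = -0.5592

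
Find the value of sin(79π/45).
sin(79π/45) = -0.6947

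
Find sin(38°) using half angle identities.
sin(38°) = √((1 - cos 76°)/2) = 0.6157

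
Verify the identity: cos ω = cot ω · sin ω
RHS = (cos ω/sin ω) · sin ω = cos ω = LHS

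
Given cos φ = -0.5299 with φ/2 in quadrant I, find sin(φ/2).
sin(φ/2) = ±√((1 - cos φ)/2); positive since φ/2 ∈ QI, so sin(φ/2) = 0.8746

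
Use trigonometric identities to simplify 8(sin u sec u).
8(sin u sec u) = 8(tan u) (using Reciprocal + quotient)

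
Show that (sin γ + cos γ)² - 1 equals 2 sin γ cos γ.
LHS = sin²γ + 2 sin γ cos γ + cos²γ - 1 = (sin²γ + cos²γ) + 2 sin γ cos γ - 1 = 1 + 2 sin γ cos γ - 1 = 2 sin γ cos γ = RHS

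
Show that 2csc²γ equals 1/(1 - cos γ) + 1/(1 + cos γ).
RHS = [(1 + cos γ) + (1 - cos γ)] / [(1 - cos γ)(1 + cos γ)] = 2/(1 - cos²γ) = 2/sin²γ = 2csc²γ = LHS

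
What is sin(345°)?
sin(345°) = -(√6-√2)/4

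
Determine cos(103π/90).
cos(103π/90) = -0.8988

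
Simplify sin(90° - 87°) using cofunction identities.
sin(90° - 87°) = cos(87°)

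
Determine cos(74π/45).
cos(74π/45) = 0.4384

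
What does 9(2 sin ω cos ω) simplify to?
9(2 sin ω cos ω) = 9(sin(2ω)) (using Double angle)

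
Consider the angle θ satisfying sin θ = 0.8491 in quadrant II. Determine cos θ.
cos θ = ±√(1 - sin²θ) = -0.5282 (negative in QII)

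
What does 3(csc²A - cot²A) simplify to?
3(csc²A - cot²A) = 3 (using Pythagorean identity)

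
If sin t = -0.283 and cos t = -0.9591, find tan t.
tan t = sin t / cos t = 0.2951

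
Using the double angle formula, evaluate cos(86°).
cos(86°) = cos²43° - sin²43° = 0.06976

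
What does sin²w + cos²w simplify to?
sin²w + cos²w = 1 (using Pythagorean identity)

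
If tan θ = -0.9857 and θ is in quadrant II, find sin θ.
sin θ = 0.702 (using tan²θ + 1 = sec²θ)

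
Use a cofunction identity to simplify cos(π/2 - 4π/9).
cos(π/2 - 4π/9) = sin(4π/9)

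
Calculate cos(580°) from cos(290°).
cos(580°) = cos²290° - sin²290° = -0.766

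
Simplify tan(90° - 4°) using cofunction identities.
tan(90° - 4°) = cot(4°)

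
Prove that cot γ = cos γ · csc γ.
RHS = cos γ · (1/sin γ) = cos γ/sin γ = cot γ = LHS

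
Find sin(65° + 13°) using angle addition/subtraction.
sin(65° + 13°) = sin 65° cos 13° + cos 65° sin 13° = 0.9781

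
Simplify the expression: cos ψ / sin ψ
cos ψ / sin ψ = cot ψ (using Quotient identity)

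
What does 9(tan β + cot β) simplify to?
9(tan β + cot β) = 9(sec β csc β) (using Quotient identities)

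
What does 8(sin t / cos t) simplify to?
8(sin t / cos t) = 8(tan t) (using Quotient identity)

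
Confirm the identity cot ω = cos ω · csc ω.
RHS = cos ω · (1/sin ω) = cos ω/sin ω = cot ω = LHS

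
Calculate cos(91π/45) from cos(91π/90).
cos(91π/45) = cos²91π/90 - sin²91π/90 = 0.9976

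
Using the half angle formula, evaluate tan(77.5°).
tan(77.5°) = sin 155° / (1 + cos 155°) = 4.511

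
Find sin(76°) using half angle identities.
sin(76°) = √((1 - cos 152°)/2) = 0.9703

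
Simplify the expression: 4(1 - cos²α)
4(1 - cos²α) = 4(sin²α) (using Pythagorean identity)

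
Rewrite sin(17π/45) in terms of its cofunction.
sin(17π/45) = cos(π/2 - 17π/45) = cos(11π/90)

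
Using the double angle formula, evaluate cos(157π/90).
cos(157π/90) = 2cos²157π/180 - 1 = 0.6947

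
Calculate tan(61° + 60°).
tan(61° + 60°) = (tan 61° + tan 60°)/(1 - tan 61° tan 60°) = -1.664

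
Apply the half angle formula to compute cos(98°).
cos(98°) = -√((1 + cos 196°)/2) = -0.1392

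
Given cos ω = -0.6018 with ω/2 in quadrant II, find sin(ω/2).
sin(ω/2) = ±√((1 - cos ω)/2); positive since ω/2 ∈ QII, so sin(ω/2) = 0.8949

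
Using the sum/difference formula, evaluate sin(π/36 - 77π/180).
sin(π/36 - 77π/180) = sin π/36 cos 77π/180 - cos π/36 sin 77π/180 = -0.9511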